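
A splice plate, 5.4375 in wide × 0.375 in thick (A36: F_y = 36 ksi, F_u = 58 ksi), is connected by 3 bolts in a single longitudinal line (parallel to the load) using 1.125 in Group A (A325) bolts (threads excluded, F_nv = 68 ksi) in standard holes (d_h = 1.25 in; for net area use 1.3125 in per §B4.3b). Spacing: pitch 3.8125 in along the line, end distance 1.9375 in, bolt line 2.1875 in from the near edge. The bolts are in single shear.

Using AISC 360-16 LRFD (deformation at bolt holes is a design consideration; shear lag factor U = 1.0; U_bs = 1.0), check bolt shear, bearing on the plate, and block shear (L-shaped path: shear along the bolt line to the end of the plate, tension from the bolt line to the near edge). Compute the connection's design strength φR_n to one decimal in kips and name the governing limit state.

83.1 kips (block shear governs)

Bolt shear: A_b = π(1.125)²/4 = 0.99402 in². φR_n = 0.75 × 68 × 0.99402 × 3 × 1 = 152.1 kips.
Bearing (0.375 in plate, F_u = 58 ksi): end bolts L_c = 1.9375 − 1.25/2 = 1.3125, R_n = min(1.2×1.3125×0.375×58, 2.4×1.125×0.375×58) = 34.256 kips/bolt; interior L_c = 3.8125 − 1.25 = 2.5625, R_n = 58.725 kips/bolt. φR_n = 0.75 × (1×34.256 + 2×58.725) = 113.8 kips.
Block shear: shear path 1×[1.9375+2×3.8125] = 1×9.5625 in, A_gv = 3.5859, A_nv = 1×(9.5625 − 2.5×1.3125)×0.375 = 2.3555 in²; tension to near edge: (2.1875 − 0.5×1.3125)×0.375 = 0.57422 in². R_n = min(0.6×58×2.3555, 0.6×36×3.5859) + 1.0×58×0.57422 = min(81.971, 77.455) + 33.305 = 110.76 kips. φR_n = 0.75 × 110.76 = 83.1 kips.
Governing: min(152.1, 113.8, 83.1) = 83.1 kips → block shear.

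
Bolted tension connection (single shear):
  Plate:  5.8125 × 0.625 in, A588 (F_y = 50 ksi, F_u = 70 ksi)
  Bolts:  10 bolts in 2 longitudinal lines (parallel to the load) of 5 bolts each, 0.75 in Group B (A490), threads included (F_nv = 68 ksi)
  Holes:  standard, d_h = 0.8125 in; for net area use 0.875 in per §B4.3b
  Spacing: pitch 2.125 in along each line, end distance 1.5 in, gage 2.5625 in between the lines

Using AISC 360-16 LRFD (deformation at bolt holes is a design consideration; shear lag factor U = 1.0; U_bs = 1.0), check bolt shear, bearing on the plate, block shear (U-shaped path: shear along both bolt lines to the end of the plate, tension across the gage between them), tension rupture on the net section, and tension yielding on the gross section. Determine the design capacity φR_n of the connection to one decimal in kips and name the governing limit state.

133.3 kips (net-section rupture governs)

Bolt shear: A_b = π(0.75)²/4 = 0.44179 in². φR_n = 0.75 × 68 × 0.44179 × 10 × 1 = 225.3 kips.
Bearing (0.625 in plate, F_u = 70 ksi): end bolts L_c = 1.5 − 0.8125/2 = 1.09375, R_n = min(1.2×1.09375×0.625×70, 2.4×0.75×0.625×70) = 57.422 kips/bolt; interior L_c = 2.125 − 0.8125 = 1.3125, R_n = 68.906 kips/bolt. φR_n = 0.75 × (2×57.422 + 8×68.906) = 499.6 kips.
Block shear: shear path 2×[1.5+4×2.125] = 2×10 in, A_gv = 12.5, A_nv = 2×(10 − 4.5×0.875)×0.625 = 7.5781 in²; tension across gage: (2.5625 − 1×0.875)×0.625 = 1.0547 in². R_n = min(0.6×70×7.5781, 0.6×50×12.5) + 1.0×70×1.0547 = min(318.28, 375) + 73.829 = 392.11 kips. φR_n = 0.75 × 392.11 = 294.1 kips.
Tension rupture (net): A_n = (5.8125 − 2×0.875)×0.625 = 2.5391 in² (U = 1.0, A_e = A_n). φR_n = 0.75 × 70 × 2.5391 = 133.3 kips.
Tension yield (gross): A_g = 5.8125×0.625 = 3.6328 in². φR_n = 0.90 × 50 × 3.6328 = 163.5 kips.
Governing: min(225.3, 499.6, 294.1, 133.3, 163.5) = 133.3 kips → net-section rupture.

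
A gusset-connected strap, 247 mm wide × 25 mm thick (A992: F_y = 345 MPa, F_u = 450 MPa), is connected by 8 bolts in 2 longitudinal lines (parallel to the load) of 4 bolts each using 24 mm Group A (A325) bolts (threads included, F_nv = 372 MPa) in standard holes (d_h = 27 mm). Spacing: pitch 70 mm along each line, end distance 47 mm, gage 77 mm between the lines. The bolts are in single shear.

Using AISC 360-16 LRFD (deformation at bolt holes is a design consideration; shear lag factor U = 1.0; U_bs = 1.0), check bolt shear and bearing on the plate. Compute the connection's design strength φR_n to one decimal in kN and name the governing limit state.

1009.7 kN (bolt shear governs)

Bolt shear: A_b = π(24)²/4 = 452.39 mm². φR_n = 0.75 × 372 × 452.39 × 8 × 1 = 1009.7 kN.
Bearing (25 mm plate, F_u = 450 MPa): end bolts L_c = 47 − 27/2 = 33.5, R_n = min(1.2×33.5×25×450, 2.4×24×25×450) = 452.25 kN/bolt; interior L_c = 70 − 27 = 43, R_n = 580.5 kN/bolt. φR_n = 0.75 × (2×452.25 + 6×580.5) = 3290.6 kN.
Governing: min(1009.7, 3290.6) = 1009.7 kN → bolt shear.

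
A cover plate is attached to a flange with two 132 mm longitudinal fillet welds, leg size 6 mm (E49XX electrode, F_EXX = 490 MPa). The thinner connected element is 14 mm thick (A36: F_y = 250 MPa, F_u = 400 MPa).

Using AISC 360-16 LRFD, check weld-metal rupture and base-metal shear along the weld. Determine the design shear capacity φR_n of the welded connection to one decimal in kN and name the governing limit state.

246.9 kN (weld metal governs)

Weld metal: throat = 0.707×6 = 4.242 mm, L = 2×132 = 264 mm. φR_n = 0.75 × 0.6 × 490 × 4.242 × 264 = 246.9 kN.
Base metal shear (14 mm plate): yield φR_n = 1.0×0.6×250×14×264 = 554.4 kN; rupture φR_n = 0.75×0.6×400×14×264 = 665.3 kN; take 554.4 kN (yield).
Governing: min(246.9, 554.4) = 246.9 kN → weld metal.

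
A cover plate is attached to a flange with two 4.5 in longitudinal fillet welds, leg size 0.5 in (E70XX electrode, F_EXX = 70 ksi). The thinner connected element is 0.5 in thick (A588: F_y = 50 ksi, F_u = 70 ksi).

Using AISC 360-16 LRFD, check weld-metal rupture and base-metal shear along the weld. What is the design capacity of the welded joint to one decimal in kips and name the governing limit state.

Weld metal: throat = 0.707×0.5 = 0.3535 in, L = 2×4.5 = 9 in. φR_n = 0.75 × 0.6 × 70 × 0.3535 × 9 = 100.2 kips.
Base metal shear (0.5 in plate): yield φR_n = 1.0×0.6×50×0.5×9 = 135.0 kips; rupture φR_n = 0.75×0.6×70×0.5×9 = 141.8 kips; take 135.0 kips (yield).
Governing: min(100.2, 135.0) = 100.2 kips → weld metal.

100.2 kips (weld metal governs)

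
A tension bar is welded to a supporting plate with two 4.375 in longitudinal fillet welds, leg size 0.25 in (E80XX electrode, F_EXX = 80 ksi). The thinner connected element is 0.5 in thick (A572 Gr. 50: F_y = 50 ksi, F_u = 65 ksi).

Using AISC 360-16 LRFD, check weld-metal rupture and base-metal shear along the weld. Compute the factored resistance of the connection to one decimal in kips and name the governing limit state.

Weld metal: throat = 0.707×0.25 = 0.17675 in, L = 2×4.375 = 8.75 in. φR_n = 0.75 × 0.6 × 80 × 0.17675 × 8.75 = 55.7 kips.
Base metal shear (0.5 in plate): yield φR_n = 1.0×0.6×50×0.5×8.75 = 131.3 kips; rupture φR_n = 0.75×0.6×65×0.5×8.75 = 128.0 kips; take 128.0 kips (rupture).
Governing: min(55.7, 128.0) = 55.7 kips → weld metal.

55.7 kips (weld metal governs)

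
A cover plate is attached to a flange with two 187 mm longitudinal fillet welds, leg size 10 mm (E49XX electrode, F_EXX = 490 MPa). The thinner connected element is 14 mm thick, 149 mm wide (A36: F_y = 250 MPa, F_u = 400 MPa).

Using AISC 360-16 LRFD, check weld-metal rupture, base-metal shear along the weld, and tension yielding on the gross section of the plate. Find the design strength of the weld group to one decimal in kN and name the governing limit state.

Weld metal: throat = 0.707×10 = 7.07 mm, L = 2×187 = 374 mm. φR_n = 0.75 × 0.6 × 490 × 7.07 × 374 = 583.0 kN.
Base metal shear (14 mm plate): yield φR_n = 1.0×0.6×250×14×374 = 785.4 kN; rupture φR_n = 0.75×0.6×400×14×374 = 942.5 kN; take 785.4 kN (yield).
Tension yield (gross): A_g = 149×14 = 2086 mm². φR_n = 0.90 × 250 × 2086 = 469.4 kN.
Governing: min(583.0, 785.4, 469.4) = 469.4 kN → gross-section yield.

469.4 kN (gross-section yield governs)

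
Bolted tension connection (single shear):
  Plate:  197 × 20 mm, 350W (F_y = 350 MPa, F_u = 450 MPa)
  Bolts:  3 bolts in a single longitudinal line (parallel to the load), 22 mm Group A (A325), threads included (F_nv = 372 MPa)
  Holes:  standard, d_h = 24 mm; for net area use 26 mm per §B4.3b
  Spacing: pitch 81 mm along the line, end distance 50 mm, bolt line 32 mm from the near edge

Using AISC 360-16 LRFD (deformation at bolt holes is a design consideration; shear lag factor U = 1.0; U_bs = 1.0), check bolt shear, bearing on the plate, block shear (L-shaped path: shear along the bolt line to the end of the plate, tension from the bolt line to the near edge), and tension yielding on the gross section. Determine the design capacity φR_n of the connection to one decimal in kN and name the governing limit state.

Bolt shear: A_b = π(22)²/4 = 380.13 mm². φR_n = 0.75 × 372 × 380.13 × 3 × 1 = 318.2 kN.
Bearing (20 mm plate, F_u = 450 MPa): end bolts L_c = 50 − 24/2 = 38, R_n = min(1.2×38×20×450, 2.4×22×20×450) = 410.4 kN/bolt; interior L_c = 81 − 24 = 57, R_n = 475.2 kN/bolt. φR_n = 0.75 × (1×410.4 + 2×475.2) = 1020.6 kN.
Block shear: shear path 1×[50+2×81] = 1×212 mm, A_gv = 4240, A_nv = 1×(212 − 2.5×26)×20 = 2940 mm²; tension to near edge: (32 − 0.5×26)×20 = 380 mm². R_n = min(0.6×450×2940, 0.6×350×4240) + 1.0×450×380 = min(793.8, 890.4) + 171 = 964.8 kN. φR_n = 0.75 × 964.8 = 723.6 kN.
Tension yield (gross): A_g = 197×20 = 3940 mm². φR_n = 0.90 × 350 × 3940 = 1241.1 kN.
Governing: min(318.2, 1020.6, 723.6, 1241.1) = 318.2 kN → bolt shear.

318.2 kN (bolt shear governs)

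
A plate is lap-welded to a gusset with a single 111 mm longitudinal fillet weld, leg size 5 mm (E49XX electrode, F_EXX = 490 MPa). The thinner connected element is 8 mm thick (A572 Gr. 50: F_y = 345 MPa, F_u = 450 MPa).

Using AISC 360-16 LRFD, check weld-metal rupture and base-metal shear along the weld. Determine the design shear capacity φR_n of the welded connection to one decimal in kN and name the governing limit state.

Weld metal: throat = 0.707×5 = 3.535 mm, L = 111 mm. φR_n = 0.75 × 0.6 × 490 × 3.535 × 111 = 86.5 kN.
Base metal shear (8 mm plate): yield φR_n = 1.0×0.6×345×8×111 = 183.8 kN; rupture φR_n = 0.75×0.6×450×8×111 = 179.8 kN; take 179.8 kN (rupture).
Governing: min(86.5, 179.8) = 86.5 kN → weld metal.

86.5 kN (weld metal governs)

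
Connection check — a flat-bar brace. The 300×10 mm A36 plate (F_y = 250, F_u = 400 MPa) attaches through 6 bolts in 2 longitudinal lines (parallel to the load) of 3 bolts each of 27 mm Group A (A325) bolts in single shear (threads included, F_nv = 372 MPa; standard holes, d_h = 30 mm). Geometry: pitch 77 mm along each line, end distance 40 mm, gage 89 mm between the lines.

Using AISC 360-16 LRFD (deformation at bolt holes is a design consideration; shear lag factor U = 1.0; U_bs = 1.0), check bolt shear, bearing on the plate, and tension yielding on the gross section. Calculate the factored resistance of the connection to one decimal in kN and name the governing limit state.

675.0 kN (gross-section yield governs)

Bolt shear: A_b = π(27)²/4 = 572.56 mm². φR_n = 0.75 × 372 × 572.56 × 6 × 1 = 958.5 kN.
Bearing (10 mm plate, F_u = 400 MPa): end bolts L_c = 40 − 30/2 = 25, R_n = min(1.2×25×10×400, 2.4×27×10×400) = 120 kN/bolt; interior L_c = 77 − 30 = 47, R_n = 225.6 kN/bolt. φR_n = 0.75 × (2×120 + 4×225.6) = 856.8 kN.
Tension yield (gross): A_g = 300×10 = 3000 mm². φR_n = 0.90 × 250 × 3000 = 675.0 kN.
Governing: min(958.5, 856.8, 675.0) = 675.0 kN → gross-section yield.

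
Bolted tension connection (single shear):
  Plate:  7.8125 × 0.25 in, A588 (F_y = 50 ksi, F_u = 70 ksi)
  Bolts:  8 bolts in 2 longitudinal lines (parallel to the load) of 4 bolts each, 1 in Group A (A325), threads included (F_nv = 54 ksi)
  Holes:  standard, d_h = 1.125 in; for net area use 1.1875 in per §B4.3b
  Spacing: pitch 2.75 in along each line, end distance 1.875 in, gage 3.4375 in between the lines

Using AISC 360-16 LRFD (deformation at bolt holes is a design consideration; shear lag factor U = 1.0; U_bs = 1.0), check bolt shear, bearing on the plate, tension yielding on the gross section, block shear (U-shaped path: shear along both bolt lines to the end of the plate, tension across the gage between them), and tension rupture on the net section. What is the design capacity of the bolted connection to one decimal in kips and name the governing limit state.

71.4 kips (net-section rupture governs)

Bolt shear: A_b = π(1)²/4 = 0.7854 in². φR_n = 0.75 × 54 × 0.7854 × 8 × 1 = 254.5 kips.
Bearing (0.25 in plate, F_u = 70 ksi): end bolts L_c = 1.875 − 1.125/2 = 1.3125, R_n = min(1.2×1.3125×0.25×70, 2.4×1×0.25×70) = 27.563 kips/bolt; interior L_c = 2.75 − 1.125 = 1.625, R_n = 34.125 kips/bolt. φR_n = 0.75 × (2×27.563 + 6×34.125) = 194.9 kips.
Tension yield (gross): A_g = 7.8125×0.25 = 1.9531 in². φR_n = 0.90 × 50 × 1.9531 = 87.9 kips.
Block shear: shear path 2×[1.875+3×2.75] = 2×10.125 in, A_gv = 5.0625, A_nv = 2×(10.125 − 3.5×1.1875)×0.25 = 2.9844 in²; tension across gage: (3.4375 − 1×1.1875)×0.25 = 0.5625 in². R_n = min(0.6×70×2.9844, 0.6×50×5.0625) + 1.0×70×0.5625 = min(125.34, 151.88) + 39.375 = 164.72 kips. φR_n = 0.75 × 164.72 = 123.5 kips.
Tension rupture (net): A_n = (7.8125 − 2×1.1875)×0.25 = 1.3594 in² (U = 1.0, A_e = A_n). φR_n = 0.75 × 70 × 1.3594 = 71.4 kips.
Governing: min(254.5, 194.9, 87.9, 123.5, 71.4) = 71.4 kips → net-section rupture.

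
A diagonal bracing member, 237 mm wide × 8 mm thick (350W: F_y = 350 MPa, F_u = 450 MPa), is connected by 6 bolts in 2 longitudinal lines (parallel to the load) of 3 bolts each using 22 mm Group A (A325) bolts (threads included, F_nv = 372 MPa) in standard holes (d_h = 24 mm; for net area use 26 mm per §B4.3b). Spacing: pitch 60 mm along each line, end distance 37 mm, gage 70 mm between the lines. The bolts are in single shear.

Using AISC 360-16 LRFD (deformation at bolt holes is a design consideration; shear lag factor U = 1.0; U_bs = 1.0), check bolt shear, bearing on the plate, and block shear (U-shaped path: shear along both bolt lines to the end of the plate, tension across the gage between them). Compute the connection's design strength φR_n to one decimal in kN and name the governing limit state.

Bolt shear: A_b = π(22)²/4 = 380.13 mm². φR_n = 0.75 × 372 × 380.13 × 6 × 1 = 636.3 kN.
Bearing (8 mm plate, F_u = 450 MPa): end bolts L_c = 37 − 24/2 = 25, R_n = min(1.2×25×8×450, 2.4×22×8×450) = 108 kN/bolt; interior L_c = 60 − 24 = 36, R_n = 155.52 kN/bolt. φR_n = 0.75 × (2×108 + 4×155.52) = 628.6 kN.
Block shear: shear path 2×[37+2×60] = 2×157 mm, A_gv = 2512, A_nv = 2×(157 − 2.5×26)×8 = 1472 mm²; tension across gage: (70 − 1×26)×8 = 352 mm². R_n = min(0.6×450×1472, 0.6×350×2512) + 1.0×450×352 = min(397.44, 527.52) + 158.4 = 555.84 kN. φR_n = 0.75 × 555.84 = 416.9 kN.
Governing: min(636.3, 628.6, 416.9) = 416.9 kN → block shear.

416.9 kN (block shear governs)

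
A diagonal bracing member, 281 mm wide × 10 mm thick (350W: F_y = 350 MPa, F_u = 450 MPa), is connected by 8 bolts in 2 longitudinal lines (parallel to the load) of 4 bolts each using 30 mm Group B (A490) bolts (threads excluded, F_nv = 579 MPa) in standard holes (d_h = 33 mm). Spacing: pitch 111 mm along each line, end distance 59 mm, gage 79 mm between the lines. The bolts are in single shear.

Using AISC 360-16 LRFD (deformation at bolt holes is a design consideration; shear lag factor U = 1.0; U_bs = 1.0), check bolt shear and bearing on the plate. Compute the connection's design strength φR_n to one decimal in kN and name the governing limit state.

1802.3 kN (bearing governs)

Bolt shear: A_b = π(30)²/4 = 706.86 mm². φR_n = 0.75 × 579 × 706.86 × 8 × 1 = 2455.6 kN.
Bearing (10 mm plate, F_u = 450 MPa): end bolts L_c = 59 − 33/2 = 42.5, R_n = min(1.2×42.5×10×450, 2.4×30×10×450) = 229.5 kN/bolt; interior L_c = 111 − 33 = 78, R_n = 324 kN/bolt. φR_n = 0.75 × (2×229.5 + 6×324) = 1802.3 kN.
Governing: min(2455.6, 1802.3) = 1802.3 kN → bearing.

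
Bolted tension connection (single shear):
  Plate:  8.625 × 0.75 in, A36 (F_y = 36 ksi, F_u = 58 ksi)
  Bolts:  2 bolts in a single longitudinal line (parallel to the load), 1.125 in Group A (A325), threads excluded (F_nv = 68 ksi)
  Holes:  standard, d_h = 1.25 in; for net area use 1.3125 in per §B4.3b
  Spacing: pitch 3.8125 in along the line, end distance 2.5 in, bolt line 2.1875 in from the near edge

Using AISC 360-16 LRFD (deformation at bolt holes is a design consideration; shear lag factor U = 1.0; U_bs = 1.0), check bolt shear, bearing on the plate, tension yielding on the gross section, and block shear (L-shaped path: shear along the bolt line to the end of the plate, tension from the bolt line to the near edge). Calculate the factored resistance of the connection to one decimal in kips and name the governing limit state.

101.4 kips (bolt shear governs)

Bolt shear: A_b = π(1.125)²/4 = 0.99402 in². φR_n = 0.75 × 68 × 0.99402 × 2 × 1 = 101.4 kips.
Bearing (0.75 in plate, F_u = 58 ksi): end bolts L_c = 2.5 − 1.25/2 = 1.875, R_n = min(1.2×1.875×0.75×58, 2.4×1.125×0.75×58) = 97.875 kips/bolt; interior L_c = 3.8125 − 1.25 = 2.5625, R_n = 117.45 kips/bolt. φR_n = 0.75 × (1×97.875 + 1×117.45) = 161.5 kips.
Tension yield (gross): A_g = 8.625×0.75 = 6.4688 in². φR_n = 0.90 × 36 × 6.4688 = 209.6 kips.
Block shear: shear path 1×[2.5+1×3.8125] = 1×6.3125 in, A_gv = 4.7344, A_nv = 1×(6.3125 − 1.5×1.3125)×0.75 = 3.2578 in²; tension to near edge: (2.1875 − 0.5×1.3125)×0.75 = 1.1484 in². R_n = min(0.6×58×3.2578, 0.6×36×4.7344) + 1.0×58×1.1484 = min(113.37, 102.26) + 66.607 = 168.87 kips. φR_n = 0.75 × 168.87 = 126.7 kips.
Governing: min(101.4, 161.5, 209.6, 126.7) = 101.4 kips → bolt shear.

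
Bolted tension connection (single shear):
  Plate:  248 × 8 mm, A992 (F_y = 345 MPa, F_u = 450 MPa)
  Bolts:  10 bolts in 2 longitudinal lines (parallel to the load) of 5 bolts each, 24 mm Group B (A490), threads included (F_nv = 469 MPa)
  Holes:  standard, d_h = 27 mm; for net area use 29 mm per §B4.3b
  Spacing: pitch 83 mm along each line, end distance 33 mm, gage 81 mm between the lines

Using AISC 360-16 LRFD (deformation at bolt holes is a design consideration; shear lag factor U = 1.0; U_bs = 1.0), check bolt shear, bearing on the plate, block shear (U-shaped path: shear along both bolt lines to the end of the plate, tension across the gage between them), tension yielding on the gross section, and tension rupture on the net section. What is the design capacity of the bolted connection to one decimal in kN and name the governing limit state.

513.0 kN (net-section rupture governs)

Bolt shear: A_b = π(24)²/4 = 452.39 mm². φR_n = 0.75 × 469 × 452.39 × 10 × 1 = 1591.3 kN.
Bearing (8 mm plate, F_u = 450 MPa): end bolts L_c = 33 − 27/2 = 19.5, R_n = min(1.2×19.5×8×450, 2.4×24×8×450) = 84.24 kN/bolt; interior L_c = 83 − 27 = 56, R_n = 207.36 kN/bolt. φR_n = 0.75 × (2×84.24 + 8×207.36) = 1370.5 kN.
Block shear: shear path 2×[33+4×83] = 2×365 mm, A_gv = 5840, A_nv = 2×(365 − 4.5×29)×8 = 3752 mm²; tension across gage: (81 − 1×29)×8 = 416 mm². R_n = min(0.6×450×3752, 0.6×345×5840) + 1.0×450×416 = min(1013, 1208.9) + 187.2 = 1200.2 kN. φR_n = 0.75 × 1200.2 = 900.2 kN.
Tension yield (gross): A_g = 248×8 = 1984 mm². φR_n = 0.90 × 345 × 1984 = 616.0 kN.
Tension rupture (net): A_n = (248 − 2×29)×8 = 1520 mm² (U = 1.0, A_e = A_n). φR_n = 0.75 × 450 × 1520 = 513.0 kN.
Governing: min(1591.3, 1370.5, 900.2, 616.0, 513.0) = 513.0 kN → net-section rupture.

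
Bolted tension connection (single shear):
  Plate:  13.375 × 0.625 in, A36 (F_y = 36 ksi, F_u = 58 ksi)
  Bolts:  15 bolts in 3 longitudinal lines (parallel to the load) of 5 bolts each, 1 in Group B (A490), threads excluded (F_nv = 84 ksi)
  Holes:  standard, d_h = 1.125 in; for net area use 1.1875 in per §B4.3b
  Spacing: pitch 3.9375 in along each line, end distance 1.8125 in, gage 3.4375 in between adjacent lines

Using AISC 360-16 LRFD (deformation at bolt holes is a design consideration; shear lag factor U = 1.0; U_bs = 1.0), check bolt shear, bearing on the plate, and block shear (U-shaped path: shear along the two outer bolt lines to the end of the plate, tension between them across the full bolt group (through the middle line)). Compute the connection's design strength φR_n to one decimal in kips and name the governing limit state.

Bolt shear: A_b = π(1)²/4 = 0.7854 in². φR_n = 0.75 × 84 × 0.7854 × 15 × 1 = 742.2 kips.
Bearing (0.625 in plate, F_u = 58 ksi): end bolts L_c = 1.8125 − 1.125/2 = 1.25, R_n = min(1.2×1.25×0.625×58, 2.4×1×0.625×58) = 54.375 kips/bolt; interior L_c = 3.9375 − 1.125 = 2.8125, R_n = 87 kips/bolt. φR_n = 0.75 × (3×54.375 + 12×87) = 905.3 kips.
Block shear: shear path 2×[1.8125+4×3.9375] = 2×17.5625 in, A_gv = 21.953, A_nv = 2×(17.5625 − 4.5×1.1875)×0.625 = 15.273 in²; tension across gage: (6.875 − 2×1.1875)×0.625 = 2.8125 in². R_n = min(0.6×58×15.273, 0.6×36×21.953) + 1.0×58×2.8125 = min(531.5, 474.18) + 163.13 = 637.31 kips. φR_n = 0.75 × 637.31 = 478.0 kips.
Governing: min(742.2, 905.3, 478.0) = 478.0 kips → block shear.

478.0 kips (block shear governs)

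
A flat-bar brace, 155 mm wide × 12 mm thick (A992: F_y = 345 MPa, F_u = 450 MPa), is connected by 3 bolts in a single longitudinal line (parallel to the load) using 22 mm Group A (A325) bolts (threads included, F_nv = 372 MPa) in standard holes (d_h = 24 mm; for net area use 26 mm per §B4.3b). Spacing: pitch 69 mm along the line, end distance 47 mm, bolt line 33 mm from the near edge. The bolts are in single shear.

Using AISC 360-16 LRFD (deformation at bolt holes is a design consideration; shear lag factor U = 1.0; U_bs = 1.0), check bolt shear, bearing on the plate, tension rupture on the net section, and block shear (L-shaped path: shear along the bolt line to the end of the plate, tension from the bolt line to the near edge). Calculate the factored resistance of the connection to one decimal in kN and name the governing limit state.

318.2 kN (bolt shear governs)

Bolt shear: A_b = π(22)²/4 = 380.13 mm². φR_n = 0.75 × 372 × 380.13 × 3 × 1 = 318.2 kN.
Bearing (12 mm plate, F_u = 450 MPa): end bolts L_c = 47 − 24/2 = 35, R_n = min(1.2×35×12×450, 2.4×22×12×450) = 226.8 kN/bolt; interior L_c = 69 − 24 = 45, R_n = 285.12 kN/bolt. φR_n = 0.75 × (1×226.8 + 2×285.12) = 597.8 kN.
Tension rupture (net): A_n = (155 − 1×26)×12 = 1548 mm² (U = 1.0, A_e = A_n). φR_n = 0.75 × 450 × 1548 = 522.5 kN.
Block shear: shear path 1×[47+2×69] = 1×185 mm, A_gv = 2220, A_nv = 1×(185 − 2.5×26)×12 = 1440 mm²; tension to near edge: (33 − 0.5×26)×12 = 240 mm². R_n = min(0.6×450×1440, 0.6×345×2220) + 1.0×450×240 = min(388.8, 459.54) + 108 = 496.8 kN. φR_n = 0.75 × 496.8 = 372.6 kN.
Governing: min(318.2, 597.8, 522.5, 372.6) = 318.2 kN → bolt shear.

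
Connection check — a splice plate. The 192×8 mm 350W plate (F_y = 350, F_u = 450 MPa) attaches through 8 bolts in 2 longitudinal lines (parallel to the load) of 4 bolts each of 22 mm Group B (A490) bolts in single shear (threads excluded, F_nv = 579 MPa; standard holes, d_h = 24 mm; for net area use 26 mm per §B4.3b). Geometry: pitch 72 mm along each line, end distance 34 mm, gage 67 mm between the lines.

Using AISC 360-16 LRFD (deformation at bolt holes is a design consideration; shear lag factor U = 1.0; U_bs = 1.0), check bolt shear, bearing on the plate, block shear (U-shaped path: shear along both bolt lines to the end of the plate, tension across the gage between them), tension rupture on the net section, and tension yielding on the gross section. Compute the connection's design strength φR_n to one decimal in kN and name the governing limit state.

Bolt shear: A_b = π(22)²/4 = 380.13 mm². φR_n = 0.75 × 579 × 380.13 × 8 × 1 = 1320.6 kN.
Bearing (8 mm plate, F_u = 450 MPa): end bolts L_c = 34 − 24/2 = 22, R_n = min(1.2×22×8×450, 2.4×22×8×450) = 95.04 kN/bolt; interior L_c = 72 − 24 = 48, R_n = 190.08 kN/bolt. φR_n = 0.75 × (2×95.04 + 6×190.08) = 997.9 kN.
Block shear: shear path 2×[34+3×72] = 2×250 mm, A_gv = 4000, A_nv = 2×(250 − 3.5×26)×8 = 2544 mm²; tension across gage: (67 − 1×26)×8 = 328 mm². R_n = min(0.6×450×2544, 0.6×350×4000) + 1.0×450×328 = min(686.88, 840) + 147.6 = 834.48 kN. φR_n = 0.75 × 834.48 = 625.9 kN.
Tension rupture (net): A_n = (192 − 2×26)×8 = 1120 mm² (U = 1.0, A_e = A_n). φR_n = 0.75 × 450 × 1120 = 378.0 kN.
Tension yield (gross): A_g = 192×8 = 1536 mm². φR_n = 0.90 × 350 × 1536 = 483.8 kN.
Governing: min(1320.6, 997.9, 625.9, 378.0, 483.8) = 378.0 kN → net-section rupture.

378.0 kN (net-section rupture governs)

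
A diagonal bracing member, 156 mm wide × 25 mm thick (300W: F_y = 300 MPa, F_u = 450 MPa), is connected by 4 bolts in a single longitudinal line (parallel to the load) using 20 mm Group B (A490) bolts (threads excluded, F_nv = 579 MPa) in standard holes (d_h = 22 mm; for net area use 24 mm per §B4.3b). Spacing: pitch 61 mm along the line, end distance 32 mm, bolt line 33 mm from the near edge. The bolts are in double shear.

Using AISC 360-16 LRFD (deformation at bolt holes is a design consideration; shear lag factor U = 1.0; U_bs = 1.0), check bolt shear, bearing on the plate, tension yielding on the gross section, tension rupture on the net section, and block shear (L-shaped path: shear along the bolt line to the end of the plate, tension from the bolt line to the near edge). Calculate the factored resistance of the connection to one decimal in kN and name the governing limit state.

Bolt shear: A_b = π(20)²/4 = 314.16 mm². φR_n = 0.75 × 579 × 314.16 × 4 × 2 = 1091.4 kN.
Bearing (25 mm plate, F_u = 450 MPa): end bolts L_c = 32 − 22/2 = 21, R_n = min(1.2×21×25×450, 2.4×20×25×450) = 283.5 kN/bolt; interior L_c = 61 − 22 = 39, R_n = 526.5 kN/bolt. φR_n = 0.75 × (1×283.5 + 3×526.5) = 1397.3 kN.
Tension yield (gross): A_g = 156×25 = 3900 mm². φR_n = 0.90 × 300 × 3900 = 1053.0 kN.
Tension rupture (net): A_n = (156 − 1×24)×25 = 3300 mm² (U = 1.0, A_e = A_n). φR_n = 0.75 × 450 × 3300 = 1113.8 kN.
Block shear: shear path 1×[32+3×61] = 1×215 mm, A_gv = 5375, A_nv = 1×(215 − 3.5×24)×25 = 3275 mm²; tension to near edge: (33 − 0.5×24)×25 = 525 mm². R_n = min(0.6×450×3275, 0.6×300×5375) + 1.0×450×525 = min(884.25, 967.5) + 236.25 = 1120.5 kN. φR_n = 0.75 × 1120.5 = 840.4 kN.
Governing: min(1091.4, 1397.3, 1053.0, 1113.8, 840.4) = 840.4 kN → block shear.

840.4 kN (block shear governs)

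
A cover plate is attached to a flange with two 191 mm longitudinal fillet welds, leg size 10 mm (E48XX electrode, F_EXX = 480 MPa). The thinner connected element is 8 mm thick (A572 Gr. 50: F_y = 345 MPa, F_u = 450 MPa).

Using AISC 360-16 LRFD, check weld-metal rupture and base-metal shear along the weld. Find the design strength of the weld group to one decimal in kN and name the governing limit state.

583.4 kN (weld metal governs)

Weld metal: throat = 0.707×10 = 7.07 mm, L = 2×191 = 382 mm. φR_n = 0.75 × 0.6 × 480 × 7.07 × 382 = 583.4 kN.
Base metal shear (8 mm plate): yield φR_n = 1.0×0.6×345×8×382 = 632.6 kN; rupture φR_n = 0.75×0.6×450×8×382 = 618.8 kN; take 618.8 kN (rupture).
Governing: min(583.4, 618.8) = 583.4 kN → weld metal.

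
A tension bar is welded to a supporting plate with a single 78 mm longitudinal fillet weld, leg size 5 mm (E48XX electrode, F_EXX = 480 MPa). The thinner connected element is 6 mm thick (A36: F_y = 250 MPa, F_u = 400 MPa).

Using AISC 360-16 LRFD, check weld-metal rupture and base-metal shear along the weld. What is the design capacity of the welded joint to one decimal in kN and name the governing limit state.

Weld metal: throat = 0.707×5 = 3.535 mm, L = 78 mm. φR_n = 0.75 × 0.6 × 480 × 3.535 × 78 = 59.6 kN.
Base metal shear (6 mm plate): yield φR_n = 1.0×0.6×250×6×78 = 70.2 kN; rupture φR_n = 0.75×0.6×400×6×78 = 84.2 kN; take 70.2 kN (yield).
Governing: min(59.6, 70.2) = 59.6 kN → weld metal.

59.6 kN (weld metal governs)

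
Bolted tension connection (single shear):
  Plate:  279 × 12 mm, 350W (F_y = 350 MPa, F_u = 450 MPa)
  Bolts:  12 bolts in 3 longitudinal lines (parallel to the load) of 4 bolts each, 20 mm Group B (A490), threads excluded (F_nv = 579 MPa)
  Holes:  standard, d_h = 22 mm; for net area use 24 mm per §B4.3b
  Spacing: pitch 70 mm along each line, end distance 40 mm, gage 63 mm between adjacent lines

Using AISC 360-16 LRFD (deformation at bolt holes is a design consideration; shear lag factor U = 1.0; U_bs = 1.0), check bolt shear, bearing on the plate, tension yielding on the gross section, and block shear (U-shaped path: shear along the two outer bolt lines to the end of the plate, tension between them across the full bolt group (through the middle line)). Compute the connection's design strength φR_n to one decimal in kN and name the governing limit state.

1054.6 kN (gross-section yield governs)

Bolt shear: A_b = π(20)²/4 = 314.16 mm². φR_n = 0.75 × 579 × 314.16 × 12 × 1 = 1637.1 kN.
Bearing (12 mm plate, F_u = 450 MPa): end bolts L_c = 40 − 22/2 = 29, R_n = min(1.2×29×12×450, 2.4×20×12×450) = 187.92 kN/bolt; interior L_c = 70 − 22 = 48, R_n = 259.2 kN/bolt. φR_n = 0.75 × (3×187.92 + 9×259.2) = 2172.4 kN.
Tension yield (gross): A_g = 279×12 = 3348 mm². φR_n = 0.90 × 350 × 3348 = 1054.6 kN.
Block shear: shear path 2×[40+3×70] = 2×250 mm, A_gv = 6000, A_nv = 2×(250 − 3.5×24)×12 = 3984 mm²; tension across gage: (126 − 2×24)×12 = 936 mm². R_n = min(0.6×450×3984, 0.6×350×6000) + 1.0×450×936 = min(1075.7, 1260) + 421.2 = 1496.9 kN. φR_n = 0.75 × 1496.9 = 1122.7 kN.
Governing: min(1637.1, 2172.4, 1054.6, 1122.7) = 1054.6 kN → gross-section yield.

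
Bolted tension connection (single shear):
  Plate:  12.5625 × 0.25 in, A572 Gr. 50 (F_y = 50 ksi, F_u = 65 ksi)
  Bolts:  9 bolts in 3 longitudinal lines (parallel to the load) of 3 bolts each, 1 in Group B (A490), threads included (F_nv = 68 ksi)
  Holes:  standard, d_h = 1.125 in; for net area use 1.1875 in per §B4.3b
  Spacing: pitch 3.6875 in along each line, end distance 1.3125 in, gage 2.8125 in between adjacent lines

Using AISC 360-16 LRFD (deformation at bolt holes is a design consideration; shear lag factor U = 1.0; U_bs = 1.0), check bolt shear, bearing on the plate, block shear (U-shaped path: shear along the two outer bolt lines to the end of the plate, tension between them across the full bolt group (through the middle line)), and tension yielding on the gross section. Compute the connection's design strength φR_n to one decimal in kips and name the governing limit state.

Bolt shear: A_b = π(1)²/4 = 0.7854 in². φR_n = 0.75 × 68 × 0.7854 × 9 × 1 = 360.5 kips.
Bearing (0.25 in plate, F_u = 65 ksi): end bolts L_c = 1.3125 − 1.125/2 = 0.75, R_n = min(1.2×0.75×0.25×65, 2.4×1×0.25×65) = 14.625 kips/bolt; interior L_c = 3.6875 − 1.125 = 2.5625, R_n = 39 kips/bolt. φR_n = 0.75 × (3×14.625 + 6×39) = 208.4 kips.
Block shear: shear path 2×[1.3125+2×3.6875] = 2×8.6875 in, A_gv = 4.3438, A_nv = 2×(8.6875 − 2.5×1.1875)×0.25 = 2.8594 in²; tension across gage: (5.625 − 2×1.1875)×0.25 = 0.8125 in². R_n = min(0.6×65×2.8594, 0.6×50×4.3438) + 1.0×65×0.8125 = min(111.52, 130.31) + 52.813 = 164.33 kips. φR_n = 0.75 × 164.33 = 123.2 kips.
Tension yield (gross): A_g = 12.5625×0.25 = 3.1406 in². φR_n = 0.90 × 50 × 3.1406 = 141.3 kips.
Governing: min(360.5, 208.4, 123.2, 141.3) = 123.2 kips → block shear.

123.2 kips (block shear governs)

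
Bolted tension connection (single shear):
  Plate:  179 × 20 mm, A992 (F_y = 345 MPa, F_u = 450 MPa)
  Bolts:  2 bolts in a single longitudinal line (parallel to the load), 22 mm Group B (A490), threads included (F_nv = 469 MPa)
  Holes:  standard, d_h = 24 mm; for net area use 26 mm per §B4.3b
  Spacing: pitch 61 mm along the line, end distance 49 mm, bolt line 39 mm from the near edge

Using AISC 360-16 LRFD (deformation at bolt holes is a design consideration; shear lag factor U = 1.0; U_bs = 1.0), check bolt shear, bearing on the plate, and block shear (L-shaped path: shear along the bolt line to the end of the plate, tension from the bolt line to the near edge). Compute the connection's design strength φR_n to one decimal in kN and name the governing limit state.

Bolt shear: A_b = π(22)²/4 = 380.13 mm². φR_n = 0.75 × 469 × 380.13 × 2 × 1 = 267.4 kN.
Bearing (20 mm plate, F_u = 450 MPa): end bolts L_c = 49 − 24/2 = 37, R_n = min(1.2×37×20×450, 2.4×22×20×450) = 399.6 kN/bolt; interior L_c = 61 − 24 = 37, R_n = 399.6 kN/bolt. φR_n = 0.75 × (1×399.6 + 1×399.6) = 599.4 kN.
Block shear: shear path 1×[49+1×61] = 1×110 mm, A_gv = 2200, A_nv = 1×(110 − 1.5×26)×20 = 1420 mm²; tension to near edge: (39 − 0.5×26)×20 = 520 mm². R_n = min(0.6×450×1420, 0.6×345×2200) + 1.0×450×520 = min(383.4, 455.4) + 234 = 617.4 kN. φR_n = 0.75 × 617.4 = 463.1 kN.
Governing: min(267.4, 599.4, 463.1) = 267.4 kN → bolt shear.

267.4 kN (bolt shear governs)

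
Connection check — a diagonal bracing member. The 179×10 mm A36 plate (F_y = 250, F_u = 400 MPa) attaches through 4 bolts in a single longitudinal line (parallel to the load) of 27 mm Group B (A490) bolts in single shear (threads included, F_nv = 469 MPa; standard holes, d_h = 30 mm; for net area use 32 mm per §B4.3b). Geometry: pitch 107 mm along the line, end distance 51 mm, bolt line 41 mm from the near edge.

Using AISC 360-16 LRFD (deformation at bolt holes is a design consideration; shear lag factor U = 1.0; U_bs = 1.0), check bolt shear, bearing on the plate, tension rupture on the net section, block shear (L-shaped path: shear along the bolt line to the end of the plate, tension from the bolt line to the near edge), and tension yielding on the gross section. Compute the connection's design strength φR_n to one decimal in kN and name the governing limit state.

402.8 kN (gross-section yield governs)

Bolt shear: A_b = π(27)²/4 = 572.56 mm². φR_n = 0.75 × 469 × 572.56 × 4 × 1 = 805.6 kN.
Bearing (10 mm plate, F_u = 400 MPa): end bolts L_c = 51 − 30/2 = 36, R_n = min(1.2×36×10×400, 2.4×27×10×400) = 172.8 kN/bolt; interior L_c = 107 − 30 = 77, R_n = 259.2 kN/bolt. φR_n = 0.75 × (1×172.8 + 3×259.2) = 712.8 kN.
Tension rupture (net): A_n = (179 − 1×32)×10 = 1470 mm² (U = 1.0, A_e = A_n). φR_n = 0.75 × 400 × 1470 = 441.0 kN.
Block shear: shear path 1×[51+3×107] = 1×372 mm, A_gv = 3720, A_nv = 1×(372 − 3.5×32)×10 = 2600 mm²; tension to near edge: (41 − 0.5×32)×10 = 250 mm². R_n = min(0.6×400×2600, 0.6×250×3720) + 1.0×400×250 = min(624, 558) + 100 = 658 kN. φR_n = 0.75 × 658 = 493.5 kN.
Tension yield (gross): A_g = 179×10 = 1790 mm². φR_n = 0.90 × 250 × 1790 = 402.8 kN.
Governing: min(805.6, 712.8, 441.0, 493.5, 402.8) = 402.8 kN → gross-section yield.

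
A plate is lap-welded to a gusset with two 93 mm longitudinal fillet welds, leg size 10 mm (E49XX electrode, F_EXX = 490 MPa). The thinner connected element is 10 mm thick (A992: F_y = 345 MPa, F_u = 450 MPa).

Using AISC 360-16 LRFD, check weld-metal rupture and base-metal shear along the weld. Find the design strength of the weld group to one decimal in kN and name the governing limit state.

290.0 kN (weld metal governs)

Weld metal: throat = 0.707×10 = 7.07 mm, L = 2×93 = 186 mm. φR_n = 0.75 × 0.6 × 490 × 7.07 × 186 = 290.0 kN.
Base metal shear (10 mm plate): yield φR_n = 1.0×0.6×345×10×186 = 385.0 kN; rupture φR_n = 0.75×0.6×450×10×186 = 376.7 kN; take 376.7 kN (rupture).
Governing: min(290.0, 376.7) = 290.0 kN → weld metal.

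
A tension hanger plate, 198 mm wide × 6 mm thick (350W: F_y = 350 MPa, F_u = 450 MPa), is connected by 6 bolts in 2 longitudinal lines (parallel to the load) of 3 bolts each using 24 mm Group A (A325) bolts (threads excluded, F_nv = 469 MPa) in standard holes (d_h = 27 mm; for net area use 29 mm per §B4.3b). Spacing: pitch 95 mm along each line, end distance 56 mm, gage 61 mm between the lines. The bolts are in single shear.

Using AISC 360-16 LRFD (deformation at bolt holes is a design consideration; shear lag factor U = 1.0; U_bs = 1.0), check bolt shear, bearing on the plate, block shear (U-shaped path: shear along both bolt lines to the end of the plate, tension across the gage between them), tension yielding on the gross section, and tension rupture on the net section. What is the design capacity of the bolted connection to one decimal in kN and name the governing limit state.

Bolt shear: A_b = π(24)²/4 = 452.39 mm². φR_n = 0.75 × 469 × 452.39 × 6 × 1 = 954.8 kN.
Bearing (6 mm plate, F_u = 450 MPa): end bolts L_c = 56 − 27/2 = 42.5, R_n = min(1.2×42.5×6×450, 2.4×24×6×450) = 137.7 kN/bolt; interior L_c = 95 − 27 = 68, R_n = 155.52 kN/bolt. φR_n = 0.75 × (2×137.7 + 4×155.52) = 673.1 kN.
Block shear: shear path 2×[56+2×95] = 2×246 mm, A_gv = 2952, A_nv = 2×(246 − 2.5×29)×6 = 2082 mm²; tension across gage: (61 − 1×29)×6 = 192 mm². R_n = min(0.6×450×2082, 0.6×350×2952) + 1.0×450×192 = min(562.14, 619.92) + 86.4 = 648.54 kN. φR_n = 0.75 × 648.54 = 486.4 kN.
Tension yield (gross): A_g = 198×6 = 1188 mm². φR_n = 0.90 × 350 × 1188 = 374.2 kN.
Tension rupture (net): A_n = (198 − 2×29)×6 = 840 mm² (U = 1.0, A_e = A_n). φR_n = 0.75 × 450 × 840 = 283.5 kN.
Governing: min(954.8, 673.1, 486.4, 374.2, 283.5) = 283.5 kN → net-section rupture.

283.5 kN (net-section rupture governs)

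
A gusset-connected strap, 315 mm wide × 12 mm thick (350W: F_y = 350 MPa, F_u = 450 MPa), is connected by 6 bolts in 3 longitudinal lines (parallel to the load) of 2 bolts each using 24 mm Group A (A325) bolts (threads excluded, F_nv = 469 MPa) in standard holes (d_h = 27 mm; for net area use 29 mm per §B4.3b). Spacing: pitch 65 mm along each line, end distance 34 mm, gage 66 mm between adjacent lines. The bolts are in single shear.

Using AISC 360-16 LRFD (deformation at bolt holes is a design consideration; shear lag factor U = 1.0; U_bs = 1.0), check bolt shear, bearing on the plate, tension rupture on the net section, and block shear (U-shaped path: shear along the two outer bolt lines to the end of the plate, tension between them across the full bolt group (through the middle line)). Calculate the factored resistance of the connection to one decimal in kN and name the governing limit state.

569.4 kN (block shear governs)

Bolt shear: A_b = π(24)²/4 = 452.39 mm². φR_n = 0.75 × 469 × 452.39 × 6 × 1 = 954.8 kN.
Bearing (12 mm plate, F_u = 450 MPa): end bolts L_c = 34 − 27/2 = 20.5, R_n = min(1.2×20.5×12×450, 2.4×24×12×450) = 132.84 kN/bolt; interior L_c = 65 − 27 = 38, R_n = 246.24 kN/bolt. φR_n = 0.75 × (3×132.84 + 3×246.24) = 852.9 kN.
Tension rupture (net): A_n = (315 − 3×29)×12 = 2736 mm² (U = 1.0, A_e = A_n). φR_n = 0.75 × 450 × 2736 = 923.4 kN.
Block shear: shear path 2×[34+1×65] = 2×99 mm, A_gv = 2376, A_nv = 2×(99 − 1.5×29)×12 = 1332 mm²; tension across gage: (132 − 2×29)×12 = 888 mm². R_n = min(0.6×450×1332, 0.6×350×2376) + 1.0×450×888 = min(359.64, 498.96) + 399.6 = 759.24 kN. φR_n = 0.75 × 759.24 = 569.4 kN.
Governing: min(954.8, 852.9, 923.4, 569.4) = 569.4 kN → block shear.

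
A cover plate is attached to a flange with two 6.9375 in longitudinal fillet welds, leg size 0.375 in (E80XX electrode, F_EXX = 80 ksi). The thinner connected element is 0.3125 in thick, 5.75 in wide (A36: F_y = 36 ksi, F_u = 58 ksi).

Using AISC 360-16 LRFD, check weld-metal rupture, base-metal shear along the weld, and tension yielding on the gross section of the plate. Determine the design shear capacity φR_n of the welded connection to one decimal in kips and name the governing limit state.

Weld metal: throat = 0.707×0.375 = 0.26513 in, L = 2×6.9375 = 13.875 in. φR_n = 0.75 × 0.6 × 80 × 0.26513 × 13.875 = 132.4 kips.
Base metal shear (0.3125 in plate): yield φR_n = 1.0×0.6×36×0.3125×13.875 = 93.7 kips; rupture φR_n = 0.75×0.6×58×0.3125×13.875 = 113.2 kips; take 93.7 kips (yield).
Tension yield (gross): A_g = 5.75×0.3125 = 1.7969 in². φR_n = 0.90 × 36 × 1.7969 = 58.2 kips.
Governing: min(132.4, 93.7, 58.2) = 58.2 kips → gross-section yield.

58.2 kips (gross-section yield governs)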